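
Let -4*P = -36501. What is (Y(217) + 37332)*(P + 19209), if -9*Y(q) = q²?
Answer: 3638105107/4 ≈ 9.0953e+8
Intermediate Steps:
P = 36501/4 (P = -¼*(-36501) = 36501/4 ≈ 9125.3)
Y(q) = -q²/9
(Y(217) + 37332)*(P + 19209) = (-⅑*217² + 37332)*(36501/4 + 19209) = (-⅑*47089 + 37332)*(113337/4) = (-47089/9 + 37332)*(113337/4) = (288899/9)*(113337/4) = 3638105107/4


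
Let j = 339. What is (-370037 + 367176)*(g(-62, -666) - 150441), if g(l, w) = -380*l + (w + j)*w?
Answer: -260067761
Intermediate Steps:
g(l, w) = -380*l + w*(339 + w) (g(l, w) = -380*l + (w + 339)*w = -380*l + (339 + w)*w = -380*l + w*(339 + w))
(-370037 + 367176)*(g(-62, -666) - 150441) = (-370037 + 367176)*(((-666)² - 380*(-62) + 339*(-666)) - 150441) = -2861*((443556 + 23560 - 225774) - 150441) = -2861*(241342 - 150441) = -2861*90901 = -260067761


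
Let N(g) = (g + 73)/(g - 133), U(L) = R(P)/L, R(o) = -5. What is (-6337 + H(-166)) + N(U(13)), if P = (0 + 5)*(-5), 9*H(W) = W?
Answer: -16531927/2601 ≈ -6356.0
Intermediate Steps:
H(W) = W/9
P = -25 (P = 5*(-5) = -25)
U(L) = -5/L
N(g) = (73 + g)/(-133 + g)
(-6337 + H(-166)) + N(U(13)) = (-6337 + (⅑)*(-166)) + (73 - 5/13)/(-133 - 5/13) = (-6337 - 166/9) + (73 - 5*1/13)/(-133 - 5*1/13) = -57199/9 + (73 - 5/13)/(-133 - 5/13) = -57199/9 + (944/13)/(-1734/13) = -57199/9 - 13/1734*944/13 = -57199/9 - 472/867 = -16531927/2601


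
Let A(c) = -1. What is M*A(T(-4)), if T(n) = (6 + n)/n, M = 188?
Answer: -188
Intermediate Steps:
T(n) = (6 + n)/n
M*A(T(-4)) = 188*(-1) = -188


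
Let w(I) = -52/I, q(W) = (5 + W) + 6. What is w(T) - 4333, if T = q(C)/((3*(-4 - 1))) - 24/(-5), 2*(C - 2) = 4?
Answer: -82587/19 ≈ -4346.7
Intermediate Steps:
C = 4 (C = 2 + (½)*4 = 2 + 2 = 4)
q(W) = 11 + W
T = 19/5 (T = (11 + 4)/((3*(-4 - 1))) - 24/(-5) = 15/((3*(-5))) - 24*(-⅕) = 15/(-15) + 24/5 = 15*(-1/15) + 24/5 = -1 + 24/5 = 19/5 ≈ 3.8000)
w(T) - 4333 = -52/19/5 - 4333 = -52*5/19 - 4333 = -260/19 - 4333 = -82587/19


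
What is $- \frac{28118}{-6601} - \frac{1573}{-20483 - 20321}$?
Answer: $\frac{1157710245}{269347204} \approx 4.2982$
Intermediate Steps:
$- \frac{28118}{-6601} - \frac{1573}{-20483 - 20321} = \left(-28118\right) \left(- \frac{1}{6601}\right) - \frac{1573}{-20483 - 20321} = \frac{28118}{6601} - \frac{1573}{-40804} = \frac{28118}{6601} - - \frac{1573}{40804} = \frac{28118}{6601} + \frac{1573}{40804} = \frac{1157710245}{269347204}$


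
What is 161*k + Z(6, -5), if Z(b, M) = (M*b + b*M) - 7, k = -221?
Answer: -35648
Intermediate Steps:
Z(b, M) = -7 + 2*M*b (Z(b, M) = (M*b + M*b) - 7 = 2*M*b - 7 = -7 + 2*M*b)
161*k + Z(6, -5) = 161*(-221) + (-7 + 2*(-5)*6) = -35581 + (-7 - 60) = -35581 - 67 = -35648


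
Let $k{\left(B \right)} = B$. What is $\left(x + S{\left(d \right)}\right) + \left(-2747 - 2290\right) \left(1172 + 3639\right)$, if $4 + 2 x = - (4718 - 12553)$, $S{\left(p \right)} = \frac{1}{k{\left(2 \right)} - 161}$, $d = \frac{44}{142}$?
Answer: $- \frac{7704851099}{318} \approx -2.4229 \cdot 10^{7}$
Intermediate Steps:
$d = \frac{22}{71}$ ($d = 44 \cdot \frac{1}{142} = \frac{22}{71} \approx 0.30986$)
$S{\left(p \right)} = - \frac{1}{159}$ ($S{\left(p \right)} = \frac{1}{2 - 161} = \frac{1}{-159} = - \frac{1}{159}$)
$x = \frac{7831}{2}$ ($x = -2 + \frac{\left(-1\right) \left(4718 - 12553\right)}{2} = -2 + \frac{\left(-1\right) \left(-7835\right)}{2} = -2 + \frac{1}{2} \cdot 7835 = -2 + \frac{7835}{2} = \frac{7831}{2} \approx 3915.5$)
$\left(x + S{\left(d \right)}\right) + \left(-2747 - 2290\right) \left(1172 + 3639\right) = \left(\frac{7831}{2} - \frac{1}{159}\right) + \left(-2747 - 2290\right) \left(1172 + 3639\right) = \frac{1245127}{318} - 24233007 = - \frac{7704851099}{318}$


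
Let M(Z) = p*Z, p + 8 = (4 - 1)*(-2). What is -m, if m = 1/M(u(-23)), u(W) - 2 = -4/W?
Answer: 23/700 ≈ 0.032857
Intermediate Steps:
p = -14 (p = -8 + (4 - 1)*(-2) = -8 + 3*(-2) = -8 - 6 = -14)
u(W) = 2 - 4/W
M(Z) = -14*Z
m = -23/700 (m = 1/(-14*(2 - 4/(-23))) = 1/(-14*(2 - 4*(-1/23))) = 1/(-14*(2 + 4/23)) = 1/(-14*50/23) = 1/(-700/23) = -23/700 ≈ -0.032857)
-m = -1*(-23/700) = 23/700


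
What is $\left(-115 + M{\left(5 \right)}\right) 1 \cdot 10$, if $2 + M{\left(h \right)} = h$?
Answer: $-1120$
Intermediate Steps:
$M{\left(h \right)} = -2 + h$
$\left(-115 + M{\left(5 \right)}\right) 1 \cdot 10 = \left(-115 + \left(-2 + 5\right)\right) 1 \cdot 10 = \left(-115 + 3\right) 10 = \left(-112\right) 10 = -1120$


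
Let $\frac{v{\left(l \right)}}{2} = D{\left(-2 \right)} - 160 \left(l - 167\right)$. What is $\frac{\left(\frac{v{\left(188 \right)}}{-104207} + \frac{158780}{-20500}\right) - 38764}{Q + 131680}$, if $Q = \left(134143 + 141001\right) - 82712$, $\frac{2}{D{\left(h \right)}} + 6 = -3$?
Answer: $- \frac{37271588063557}{311571968972400} \approx -0.11962$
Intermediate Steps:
$D{\left(h \right)} = - \frac{2}{9}$ ($D{\left(h \right)} = \frac{2}{-6 - 3} = \frac{2}{-9} = 2 \left(- \frac{1}{9}\right) = - \frac{2}{9}$)
$v{\left(l \right)} = \frac{480956}{9} - 320 l$ ($v{\left(l \right)} = 2 \left(- \frac{2}{9} - 160 \left(l - 167\right)\right) = 2 \left(- \frac{2}{9} - 160 \left(-167 + l\right)\right) = 2 \left(- \frac{2}{9} - \left(-26720 + 160 l\right)\right) = 2 \left(\frac{240478}{9} - 160 l\right) = \frac{480956}{9} - 320 l$)
$Q = 192432$ ($Q = 275144 - 82712 = 192432$)
$\frac{\left(\frac{v{\left(188 \right)}}{-104207} + \frac{158780}{-20500}\right) - 38764}{Q + 131680} = \frac{\left(\frac{\frac{480956}{9} - 60160}{-104207} + \frac{158780}{-20500}\right) - 38764}{192432 + 131680} = \frac{\left(\left(\frac{480956}{9} - 60160\right) \left(- \frac{1}{104207}\right) + 158780 \left(- \frac{1}{20500}\right)\right) - 38764}{324112} = \left(\left(\left(- \frac{60484}{9}\right) \left(- \frac{1}{104207}\right) - \frac{7939}{1025}\right) - 38764\right) \frac{1}{324112} = \left(\left(\frac{60484}{937863} - \frac{7939}{1025}\right) - 38764\right) \frac{1}{324112} = \left(- \frac{7383698257}{961309575} - 38764\right) \frac{1}{324112} = \left(- \frac{37271588063557}{961309575}\right) \frac{1}{324112} = - \frac{37271588063557}{311571968972400}$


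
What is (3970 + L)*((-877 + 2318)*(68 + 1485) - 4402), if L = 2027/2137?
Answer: 18953049527907/2137 ≈ 8.8690e+9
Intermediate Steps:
L = 2027/2137 (L = 2027*(1/2137) = 2027/2137 ≈ 0.94853)
(3970 + L)*((-877 + 2318)*(68 + 1485) - 4402) = (3970 + 2027/2137)*((-877 + 2318)*(68 + 1485) - 4402) = 8485917*(1441*1553 - 4402)/2137 = 8485917*(2237873 - 4402)/2137 = (8485917/2137)*2233471 = 18953049527907/2137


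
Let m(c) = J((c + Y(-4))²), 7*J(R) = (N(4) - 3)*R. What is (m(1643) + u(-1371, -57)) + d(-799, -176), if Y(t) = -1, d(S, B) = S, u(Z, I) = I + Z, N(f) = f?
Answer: 2680575/7 ≈ 3.8294e+5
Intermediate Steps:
J(R) = R/7 (J(R) = ((4 - 3)*R)/7 = (1*R)/7 = R/7)
m(c) = (-1 + c)²/7 (m(c) = (c - 1)²/7 = (-1 + c)²/7)
(m(1643) + u(-1371, -57)) + d(-799, -176) = ((-1 + 1643)²/7 + (-57 - 1371)) - 799 = ((⅐)*1642² - 1428) - 799 = ((⅐)*2696164 - 1428) - 799 = (2696164/7 - 1428) - 799 = 2686168/7 - 799 = 2680575/7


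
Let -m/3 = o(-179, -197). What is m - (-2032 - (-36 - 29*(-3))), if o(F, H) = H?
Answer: 2674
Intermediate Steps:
m = 591 (m = -3*(-197) = 591)
m - (-2032 - (-36 - 29*(-3))) = 591 - (-2032 - (-36 - 29*(-3))) = 591 - (-2032 - (-36 + 87)) = 591 - (-2032 - 1*51) = 591 - (-2032 - 51) = 591 - 1*(-2083) = 591 + 2083 = 2674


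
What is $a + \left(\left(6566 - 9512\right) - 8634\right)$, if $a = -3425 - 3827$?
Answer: $-18832$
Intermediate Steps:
$a = -7252$
$a + \left(\left(6566 - 9512\right) - 8634\right) = -7252 + \left(\left(6566 - 9512\right) - 8634\right) = -7252 - 11580 = -18832$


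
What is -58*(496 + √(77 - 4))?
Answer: -28768 - 58*√73 ≈ -29264.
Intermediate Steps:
-58*(496 + √(77 - 4)) = -58*(496 + √73) = -28768 - 58*√73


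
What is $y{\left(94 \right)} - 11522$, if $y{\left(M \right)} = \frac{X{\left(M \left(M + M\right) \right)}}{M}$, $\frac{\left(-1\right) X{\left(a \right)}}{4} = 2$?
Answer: $- \frac{541538}{47} \approx -11522.0$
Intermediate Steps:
$X{\left(a \right)} = -8$ ($X{\left(a \right)} = \left(-4\right) 2 = -8$)
$y{\left(M \right)} = - \frac{8}{M}$
$y{\left(94 \right)} - 11522 = - \frac{8}{94} - 11522 = \left(-8\right) \frac{1}{94} - 11522 = - \frac{4}{47} - 11522 = - \frac{541538}{47}$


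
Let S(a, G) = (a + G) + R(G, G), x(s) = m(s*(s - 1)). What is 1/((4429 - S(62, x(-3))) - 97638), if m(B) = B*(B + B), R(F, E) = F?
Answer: -1/93847 ≈ -1.0656e-5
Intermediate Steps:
m(B) = 2*B² (m(B) = B*(2*B) = 2*B²)
x(s) = 2*s²*(-1 + s)² (x(s) = 2*(s*(s - 1))² = 2*(s*(-1 + s))² = 2*(s²*(-1 + s)²) = 2*s²*(-1 + s)²)
S(a, G) = a + 2*G (S(a, G) = (a + G) + G = (G + a) + G = a + 2*G)
1/((4429 - S(62, x(-3))) - 97638) = 1/((4429 - (62 + 2*(2*(-3)²*(-1 - 3)²))) - 97638) = 1/((4429 - (62 + 2*(2*9*(-4)²))) - 97638) = 1/((4429 - (62 + 2*(2*9*16))) - 97638) = 1/((4429 - (62 + 2*288)) - 97638) = 1/((4429 - (62 + 576)) - 97638) = 1/((4429 - 1*638) - 97638) = 1/((4429 - 638) - 97638) = 1/(3791 - 97638) = 1/(-93847) = -1/93847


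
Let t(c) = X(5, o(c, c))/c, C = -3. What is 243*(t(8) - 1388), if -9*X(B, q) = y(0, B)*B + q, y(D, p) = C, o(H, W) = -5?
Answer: -674433/2 ≈ -3.3722e+5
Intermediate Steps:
y(D, p) = -3
X(B, q) = -q/9 + B/3 (X(B, q) = -(-3*B + q)/9 = -(q - 3*B)/9 = -q/9 + B/3)
t(c) = 20/(9*c) (t(c) = (-⅑*(-5) + (⅓)*5)/c = (5/9 + 5/3)/c = 20/(9*c))
243*(t(8) - 1388) = 243*((20/9)/8 - 1388) = 243*((20/9)*(⅛) - 1388) = 243*(5/18 - 1388) = 243*(-24979/18) = -674433/2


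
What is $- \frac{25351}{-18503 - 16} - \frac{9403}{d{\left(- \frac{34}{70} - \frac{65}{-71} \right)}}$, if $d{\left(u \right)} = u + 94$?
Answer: $- \frac{426774565187}{4345631502} \approx -98.208$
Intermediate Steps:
$d{\left(u \right)} = 94 + u$
$- \frac{25351}{-18503 - 16} - \frac{9403}{d{\left(- \frac{34}{70} - \frac{65}{-71} \right)}} = - \frac{25351}{-18503 - 16} - \frac{9403}{94 - \left(- \frac{65}{71} + \frac{17}{35}\right)} = - \frac{25351}{-18519} - \frac{9403}{94 - - \frac{1068}{2485}} = \left(-25351\right) \left(- \frac{1}{18519}\right) - \frac{9403}{94 + \left(- \frac{17}{35} + \frac{65}{71}\right)} = \frac{25351}{18519} - \frac{9403}{94 + \frac{1068}{2485}} = \frac{25351}{18519} - \frac{9403}{\frac{234658}{2485}} = \frac{25351}{18519} - \frac{23366455}{234658} = - \frac{426774565187}{4345631502}$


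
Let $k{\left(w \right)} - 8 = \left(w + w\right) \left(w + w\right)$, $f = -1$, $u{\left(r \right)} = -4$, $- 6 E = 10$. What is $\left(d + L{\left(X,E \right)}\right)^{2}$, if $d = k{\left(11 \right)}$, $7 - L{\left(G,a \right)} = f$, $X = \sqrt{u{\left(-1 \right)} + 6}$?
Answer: $250000$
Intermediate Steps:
$E = - \frac{5}{3}$ ($E = \left(- \frac{1}{6}\right) 10 = - \frac{5}{3} \approx -1.6667$)
$X = \sqrt{2}$ ($X = \sqrt{-4 + 6} = \sqrt{2} \approx 1.4142$)
$L{\left(G,a \right)} = 8$ ($L{\left(G,a \right)} = 7 - -1 = 7 + 1 = 8$)
$k{\left(w \right)} = 8 + 4 w^{2}$ ($k{\left(w \right)} = 8 + \left(w + w\right) \left(w + w\right) = 8 + 2 w 2 w = 8 + 4 w^{2}$)
$d = 492$ ($d = 8 + 4 \cdot 11^{2} = 8 + 4 \cdot 121 = 8 + 484 = 492$)
$\left(d + L{\left(X,E \right)}\right)^{2} = \left(492 + 8\right)^{2} = 500^{2} = 250000$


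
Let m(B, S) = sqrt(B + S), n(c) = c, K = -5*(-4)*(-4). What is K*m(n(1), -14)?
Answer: -80*I*sqrt(13) ≈ -288.44*I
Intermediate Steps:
K = -80 (K = 20*(-4) = -80)
K*m(n(1), -14) = -80*sqrt(1 - 14) = -80*I*sqrt(13)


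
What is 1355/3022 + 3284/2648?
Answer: 844518/500141 ≈ 1.6886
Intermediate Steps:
1355/3022 + 3284/2648 = 1355*(1/3022) + 3284*(1/2648) = 1355/3022 + 821/662 = 844518/500141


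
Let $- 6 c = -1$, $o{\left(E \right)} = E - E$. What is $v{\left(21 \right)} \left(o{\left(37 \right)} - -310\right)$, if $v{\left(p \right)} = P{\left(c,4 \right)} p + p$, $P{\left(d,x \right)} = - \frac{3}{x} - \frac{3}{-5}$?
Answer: $\frac{11067}{2} \approx 5533.5$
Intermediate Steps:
$o{\left(E \right)} = 0$
$c = \frac{1}{6}$ ($c = \left(- \frac{1}{6}\right) \left(-1\right) = \frac{1}{6} \approx 0.16667$)
$P{\left(d,x \right)} = \frac{3}{5} - \frac{3}{x}$ ($P{\left(d,x \right)} = - \frac{3}{x} - - \frac{3}{5} = - \frac{3}{x} + \frac{3}{5} = \frac{3}{5} - \frac{3}{x}$)
$v{\left(p \right)} = \frac{17 p}{20}$ ($v{\left(p \right)} = \left(\frac{3}{5} - \frac{3}{4}\right) p + p = - \frac{3 p}{20} + p = \frac{17 p}{20}$)
$v{\left(21 \right)} \left(o{\left(37 \right)} - -310\right) = \frac{17}{20} \cdot 21 \left(0 - -310\right) = \frac{357 \left(0 + 310\right)}{20} = \frac{357}{20} \cdot 310 = \frac{11067}{2}$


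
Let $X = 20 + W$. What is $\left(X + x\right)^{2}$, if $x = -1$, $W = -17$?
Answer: $4$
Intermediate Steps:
$X = 3$ ($X = 20 - 17 = 3$)
$\left(X + x\right)^{2} = \left(3 - 1\right)^{2} = 2^{2} = 4$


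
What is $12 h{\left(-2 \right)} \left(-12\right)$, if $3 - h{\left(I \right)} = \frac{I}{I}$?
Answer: $-288$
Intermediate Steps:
$h{\left(I \right)} = 2$ ($h{\left(I \right)} = 3 - \frac{I}{I} = 3 - 1 = 2$)
$12 h{\left(-2 \right)} \left(-12\right) = 12 \cdot 2 \left(-12\right) = 24 \left(-12\right) = -288$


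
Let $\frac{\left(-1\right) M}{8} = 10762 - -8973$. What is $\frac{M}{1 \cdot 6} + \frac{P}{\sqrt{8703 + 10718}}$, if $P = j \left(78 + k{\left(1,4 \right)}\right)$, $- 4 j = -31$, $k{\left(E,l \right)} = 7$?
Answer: $- \frac{78940}{3} + \frac{2635 \sqrt{19421}}{77684} \approx -26309.0$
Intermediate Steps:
$j = \frac{31}{4}$ ($j = \left(- \frac{1}{4}\right) \left(-31\right) = \frac{31}{4} \approx 7.75$)
$P = \frac{2635}{4}$ ($P = \frac{31 \left(78 + 7\right)}{4} = \frac{31}{4} \cdot 85 = \frac{2635}{4} \approx 658.75$)
$M = -157880$ ($M = - 8 \left(10762 - -8973\right) = - 8 \left(10762 + 8973\right) = \left(-8\right) 19735 = -157880$)
$\frac{M}{1 \cdot 6} + \frac{P}{\sqrt{8703 + 10718}} = - \frac{157880}{1 \cdot 6} + \frac{2635}{4 \sqrt{8703 + 10718}} = - \frac{157880}{6} + \frac{2635}{4 \sqrt{19421}} = \left(-157880\right) \frac{1}{6} + \frac{2635 \frac{\sqrt{19421}}{19421}}{4} = - \frac{78940}{3} + \frac{2635 \sqrt{19421}}{77684}$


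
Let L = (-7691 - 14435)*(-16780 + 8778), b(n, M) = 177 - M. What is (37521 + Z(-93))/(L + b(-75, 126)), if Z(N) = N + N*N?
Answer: 46077/177052303 ≈ 0.00026025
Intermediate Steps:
Z(N) = N + N²
L = 177052252 (L = -22126*(-8002) = 177052252)
(37521 + Z(-93))/(L + b(-75, 126)) = (37521 - 93*(1 - 93))/(177052252 + (177 - 1*126)) = (37521 - 93*(-92))/(177052252 + (177 - 126)) = (37521 + 8556)/(177052252 + 51) = 46077/177052303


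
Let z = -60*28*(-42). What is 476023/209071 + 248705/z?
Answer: 17117037187/2950409952 ≈ 5.8016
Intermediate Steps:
z = 70560 (z = -1680*(-42) = 70560)
476023/209071 + 248705/z = 476023/209071 + 248705/70560 = 476023*(1/209071) + 248705*(1/70560) = 476023/209071 + 49741/14112 = 17117037187/2950409952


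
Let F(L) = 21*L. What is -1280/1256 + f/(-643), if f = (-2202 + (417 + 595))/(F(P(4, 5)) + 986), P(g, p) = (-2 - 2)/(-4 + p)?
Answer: -46305465/45528901 ≈ -1.0171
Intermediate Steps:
P(g, p) = -4/(-4 + p)
f = -595/451 (f = (-2202 + (417 + 595))/(21*(-4/(-4 + 5)) + 986) = (-2202 + 1012)/(21*(-4/1) + 986) = -1190/(21*(-4*1) + 986) = -1190/(21*(-4) + 986) = -1190/(-84 + 986) = -1190/902 = -1190*1/902 = -595/451 ≈ -1.3193)
-1280/1256 + f/(-643) = -1280/1256 - 595/451/(-643) = -1280*1/1256 - 595/451*(-1/643) = -160/157 + 595/289993 = -46305465/45528901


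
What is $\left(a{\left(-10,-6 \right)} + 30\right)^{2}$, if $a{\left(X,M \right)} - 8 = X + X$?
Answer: $324$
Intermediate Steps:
$a{\left(X,M \right)} = 8 + 2 X$ ($a{\left(X,M \right)} = 8 + \left(X + X\right) = 8 + 2 X$)
$\left(a{\left(-10,-6 \right)} + 30\right)^{2} = \left(\left(8 + 2 \left(-10\right)\right) + 30\right)^{2} = \left(\left(8 - 20\right) + 30\right)^{2} = \left(-12 + 30\right)^{2} = 18^{2} = 324$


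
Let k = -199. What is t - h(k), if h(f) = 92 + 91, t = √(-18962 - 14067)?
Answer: -183 + I*√33029 ≈ -183.0 + 181.74*I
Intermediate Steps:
t = I*√33029 (t = √(-33029) = I*√33029 ≈ 181.74*I)
h(f) = 183
t - h(k) = I*√33029 - 1*183 = I*√33029 - 183 = -183 + I*√33029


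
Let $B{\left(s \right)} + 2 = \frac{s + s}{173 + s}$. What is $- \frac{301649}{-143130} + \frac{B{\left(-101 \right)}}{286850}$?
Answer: $\frac{103832793397}{49268208600} \approx 2.1075$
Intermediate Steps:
$B{\left(s \right)} = -2 + \frac{2 s}{173 + s}$ ($B{\left(s \right)} = -2 + \frac{s + s}{173 + s} = -2 + \frac{2 s}{173 + s}$)
$- \frac{301649}{-143130} + \frac{B{\left(-101 \right)}}{286850} = - \frac{301649}{-143130} + \frac{\left(-346\right) \frac{1}{173 - 101}}{286850} = \left(-301649\right) \left(- \frac{1}{143130}\right) + - \frac{346}{72} \cdot \frac{1}{286850} = \frac{301649}{143130} + \left(-346\right) \frac{1}{72} \cdot \frac{1}{286850} = \frac{301649}{143130} - \frac{173}{10326600} = \frac{103832793397}{49268208600}$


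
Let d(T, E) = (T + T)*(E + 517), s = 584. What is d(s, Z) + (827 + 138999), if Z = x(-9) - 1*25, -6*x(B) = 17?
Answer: 2133518/3 ≈ 7.1117e+5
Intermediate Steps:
x(B) = -17/6 (x(B) = -1/6*17 = -17/6)
Z = -167/6 (Z = -17/6 - 1*25 = -17/6 - 25 = -167/6 ≈ -27.833)
d(T, E) = 2*T*(517 + E) (d(T, E) = (2*T)*(517 + E) = 2*T*(517 + E))
d(s, Z) + (827 + 138999) = 2*584*(517 - 167/6) + (827 + 138999) = 2*584*(2935/6) + 139826 = 1714040/3 + 139826 = 2133518/3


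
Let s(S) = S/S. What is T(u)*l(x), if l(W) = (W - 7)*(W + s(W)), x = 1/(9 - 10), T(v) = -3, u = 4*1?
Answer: 0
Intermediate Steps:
s(S) = 1
u = 4
x = -1 (x = 1/(-1) = -1)
l(W) = (1 + W)*(-7 + W) (l(W) = (W - 7)*(W + 1) = (-7 + W)*(1 + W) = (1 + W)*(-7 + W))
T(u)*l(x) = -3*(-7 + (-1)**2 - 6*(-1)) = -3*(-7 + 1 + 6) = -3*0 = 0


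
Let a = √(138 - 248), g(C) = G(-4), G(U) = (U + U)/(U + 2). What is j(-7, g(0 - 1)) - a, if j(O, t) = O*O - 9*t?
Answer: 13 - I*√110 ≈ 13.0 - 10.488*I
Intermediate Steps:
G(U) = 2*U/(2 + U) (G(U) = (2*U)/(2 + U) = 2*U/(2 + U))
g(C) = 4 (g(C) = 2*(-4)/(2 - 4) = 2*(-4)/(-2) = 2*(-4)*(-½) = 4)
j(O, t) = O² - 9*t
a = I*√110 (a = √(-110) = I*√110 ≈ 10.488*I)
j(-7, g(0 - 1)) - a = ((-7)² - 9*4) - I*√110 = (49 - 36) - I*√110 = 13 - I*√110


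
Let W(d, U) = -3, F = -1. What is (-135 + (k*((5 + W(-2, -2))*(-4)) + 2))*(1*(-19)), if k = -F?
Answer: 2679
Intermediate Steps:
k = 1 (k = -1*(-1) = 1)
(-135 + (k*((5 + W(-2, -2))*(-4)) + 2))*(1*(-19)) = (-135 + (1*((5 - 3)*(-4)) + 2))*(1*(-19)) = (-135 + (1*(2*(-4)) + 2))*(-19) = (-135 + (1*(-8) + 2))*(-19) = (-135 + (-8 + 2))*(-19) = (-135 - 6)*(-19) = -141*(-19) = 2679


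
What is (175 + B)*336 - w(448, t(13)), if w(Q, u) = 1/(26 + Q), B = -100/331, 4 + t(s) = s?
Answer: 9209440469/156894 ≈ 58699.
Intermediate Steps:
t(s) = -4 + s
B = -100/331 (B = -100*1/331 = -100/331 ≈ -0.30211)
(175 + B)*336 - w(448, t(13)) = (175 - 100/331)*336 - 1/(26 + 448) = (57825/331)*336 - 1/474 = 19429200/331 - 1*1/474 = 19429200/331 - 1/474 = 9209440469/156894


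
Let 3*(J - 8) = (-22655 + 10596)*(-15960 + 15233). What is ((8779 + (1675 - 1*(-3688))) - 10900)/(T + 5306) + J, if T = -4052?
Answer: 1832287274/627 ≈ 2.9223e+6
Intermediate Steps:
J = 8766917/3 (J = 8 + ((-22655 + 10596)*(-15960 + 15233))/3 = 8 + (-12059*(-727))/3 = 8 + (⅓)*8766893 = 8 + 8766893/3 = 8766917/3 ≈ 2.9223e+6)
((8779 + (1675 - 1*(-3688))) - 10900)/(T + 5306) + J = ((8779 + (1675 - 1*(-3688))) - 10900)/(-4052 + 5306) + 8766917/3 = ((8779 + (1675 + 3688)) - 10900)/1254 + 8766917/3 = ((8779 + 5363) - 10900)*(1/1254) + 8766917/3 = (14142 - 10900)*(1/1254) + 8766917/3 = 3242*(1/1254) + 8766917/3 = 1621/627 + 8766917/3 = 1832287274/627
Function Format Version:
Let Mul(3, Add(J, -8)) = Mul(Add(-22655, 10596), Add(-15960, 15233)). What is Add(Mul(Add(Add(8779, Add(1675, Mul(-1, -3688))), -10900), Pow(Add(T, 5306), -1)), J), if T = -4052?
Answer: Rational(1832287274, 627) ≈ 2.9223e+6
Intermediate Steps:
J = Rational(8766917, 3) (J = Add(8, Mul(Rational(1, 3), Mul(Add(-22655, 10596), Add(-15960, 15233)))) = Add(8, Mul(Rational(1, 3), Mul(-12059, -727))) = Add(8, Mul(Rational(1, 3), 8766893)) = Add(8, Rational(8766893, 3)) = Rational(8766917, 3) ≈ 2.9223e+6)
Add(Mul(Add(Add(8779, Add(1675, Mul(-1, -3688))), -10900), Pow(Add(T, 5306), -1)), J) = Add(Mul(Add(Add(8779, Add(1675, Mul(-1, -3688))), -10900), Pow(Add(-4052, 5306), -1)), Rational(8766917, 3)) = Add(Mul(Add(Add(8779, Add(1675, 3688)), -10900), Pow(1254, -1)), Rational(8766917, 3)) = Add(Mul(Add(Add(8779, 5363), -10900), Rational(1, 1254)), Rational(8766917, 3)) = Add(Mul(Add(14142, -10900), Rational(1, 1254)), Rational(8766917, 3)) = Add(Mul(3242, Rational(1, 1254)), Rational(8766917, 3)) = Add(Rational(1621, 627), Rational(8766917, 3)) = Rational(1832287274, 627)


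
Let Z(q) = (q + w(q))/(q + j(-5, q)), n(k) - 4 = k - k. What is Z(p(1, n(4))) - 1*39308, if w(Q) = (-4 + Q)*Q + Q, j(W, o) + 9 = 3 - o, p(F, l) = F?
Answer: -235847/6 ≈ -39308.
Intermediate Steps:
n(k) = 4 (n(k) = 4 + (k - k) = 4 + 0 = 4)
j(W, o) = -6 - o (j(W, o) = -9 + (3 - o) = -6 - o)
w(Q) = Q + Q*(-4 + Q) (w(Q) = Q*(-4 + Q) + Q = Q + Q*(-4 + Q))
Z(q) = -q/6 - q*(-3 + q)/6 (Z(q) = (q + q*(-3 + q))/(q + (-6 - q)) = (q + q*(-3 + q))/(-6) = (q + q*(-3 + q))*(-⅙) = -q/6 - q*(-3 + q)/6)
Z(p(1, n(4))) - 1*39308 = (⅙)*1*(2 - 1*1) - 1*39308 = (⅙)*1*(2 - 1) - 39308 = (⅙)*1*1 - 39308 = ⅙ - 39308 = -235847/6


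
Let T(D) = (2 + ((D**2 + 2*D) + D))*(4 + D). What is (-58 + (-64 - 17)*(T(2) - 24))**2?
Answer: 15570916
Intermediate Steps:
T(D) = (4 + D)*(2 + D**2 + 3*D) (T(D) = (2 + (D**2 + 3*D))*(4 + D) = (2 + D**2 + 3*D)*(4 + D) = (4 + D)*(2 + D**2 + 3*D))
(-58 + (-64 - 17)*(T(2) - 24))**2 = (-58 + (-64 - 17)*((8 + 2**3 + 7*2**2 + 14*2) - 24))**2 = (-58 - 81*((8 + 8 + 7*4 + 28) - 24))**2 = (-58 - 81*((8 + 8 + 28 + 28) - 24))**2 = (-58 - 81*(72 - 24))**2 = (-58 - 81*48)**2 = (-58 - 3888)**2 = (-3946)**2 = 15570916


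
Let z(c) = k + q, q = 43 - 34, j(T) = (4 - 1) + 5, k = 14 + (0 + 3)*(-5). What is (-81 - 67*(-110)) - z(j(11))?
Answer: 7281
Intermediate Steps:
k = -1 (k = 14 + 3*(-5) = 14 - 15 = -1)
j(T) = 8 (j(T) = 3 + 5 = 8)
q = 9
z(c) = 8 (z(c) = -1 + 9 = 8)
(-81 - 67*(-110)) - z(j(11)) = (-81 - 67*(-110)) - 1*8 = (-81 + 7370) - 8 = 7289 - 8 = 7281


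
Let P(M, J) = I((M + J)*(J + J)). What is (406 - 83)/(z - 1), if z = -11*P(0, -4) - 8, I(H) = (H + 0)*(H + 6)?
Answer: -323/13385 ≈ -0.024131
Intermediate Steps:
I(H) = H*(6 + H)
P(M, J) = 2*J*(6 + 2*J*(J + M))*(J + M) (P(M, J) = ((M + J)*(J + J))*(6 + (M + J)*(J + J)) = ((J + M)*(2*J))*(6 + (J + M)*(2*J)) = (2*J*(J + M))*(6 + 2*J*(J + M)) = 2*J*(6 + 2*J*(J + M))*(J + M))
z = -13384 (z = -44*(-4)*(3 - 4*(-4 + 0))*(-4 + 0) - 8 = -44*(-4)*(3 - 4*(-4))*(-4) - 8 = -44*(-4)*(3 + 16)*(-4) - 8 = -44*(-4)*19*(-4) - 8 = -11*1216 - 8 = -13376 - 8 = -13384)
(406 - 83)/(z - 1) = (406 - 83)/(-13384 - 1) = 323/(-13385) = 323*(-1/13385) = -323/13385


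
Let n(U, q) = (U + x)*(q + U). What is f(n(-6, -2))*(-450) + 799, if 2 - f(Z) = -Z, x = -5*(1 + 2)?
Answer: -75701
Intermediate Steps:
x = -15 (x = -5*3 = -15)
n(U, q) = (-15 + U)*(U + q) (n(U, q) = (U - 15)*(q + U) = (-15 + U)*(U + q))
f(Z) = 2 + Z (f(Z) = 2 - (-1)*Z = 2 + Z)
f(n(-6, -2))*(-450) + 799 = (2 + ((-6)² - 15*(-6) - 15*(-2) - 6*(-2)))*(-450) + 799 = (2 + (36 + 90 + 30 + 12))*(-450) + 799 = (2 + 168)*(-450) + 799 = 170*(-450) + 799 = -76500 + 799 = -75701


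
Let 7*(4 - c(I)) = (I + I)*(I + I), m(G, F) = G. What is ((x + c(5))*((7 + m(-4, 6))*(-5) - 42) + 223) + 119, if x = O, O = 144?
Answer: -50958/7 ≈ -7279.7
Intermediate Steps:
x = 144
c(I) = 4 - 4*I²/7 (c(I) = 4 - (I + I)*(I + I)/7 = 4 - 2*I*2*I/7 = 4 - 4*I²/7)
((x + c(5))*((7 + m(-4, 6))*(-5) - 42) + 223) + 119 = ((144 + (4 - 4/7*5²))*((7 - 4)*(-5) - 42) + 223) + 119 = ((144 + (4 - 4/7*25))*(3*(-5) - 42) + 223) + 119 = ((144 + (4 - 100/7))*(-15 - 42) + 223) + 119 = ((144 - 72/7)*(-57) + 223) + 119 = ((936/7)*(-57) + 223) + 119 = (-53352/7 + 223) + 119 = -51791/7 + 119 = -50958/7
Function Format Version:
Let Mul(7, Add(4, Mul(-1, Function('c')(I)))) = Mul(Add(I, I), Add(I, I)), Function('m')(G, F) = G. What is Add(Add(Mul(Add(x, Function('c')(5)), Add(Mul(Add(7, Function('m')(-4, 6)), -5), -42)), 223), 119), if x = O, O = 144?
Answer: Rational(-50958, 7) ≈ -7279.7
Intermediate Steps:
x = 144
Function('c')(I) = Add(4, Mul(Rational(-4, 7), Pow(I, 2))) (Function('c')(I) = Add(4, Mul(Rational(-1, 7), Mul(Add(I, I), Add(I, I)))) = Add(4, Mul(Rational(-1, 7), Mul(Mul(2, I), Mul(2, I)))) = Add(4, Mul(Rational(-1, 7), Mul(4, Pow(I, 2)))) = Add(4, Mul(Rational(-4, 7), Pow(I, 2))))
Add(Add(Mul(Add(x, Function('c')(5)), Add(Mul(Add(7, Function('m')(-4, 6)), -5), -42)), 223), 119) = Add(Add(Mul(Add(144, Add(4, Mul(Rational(-4, 7), Pow(5, 2)))), Add(Mul(Add(7, -4), -5), -42)), 223), 119) = Add(Add(Mul(Add(144, Add(4, Mul(Rational(-4, 7), 25))), Add(Mul(3, -5), -42)), 223), 119) = Add(Add(Mul(Add(144, Add(4, Rational(-100, 7))), Add(-15, -42)), 223), 119) = Add(Add(Mul(Add(144, Rational(-72, 7)), -57), 223), 119) = Add(Add(Mul(Rational(936, 7), -57), 223), 119) = Add(Add(Rational(-53352, 7), 223), 119) = Add(Rational(-51791, 7), 119) = Rational(-50958, 7)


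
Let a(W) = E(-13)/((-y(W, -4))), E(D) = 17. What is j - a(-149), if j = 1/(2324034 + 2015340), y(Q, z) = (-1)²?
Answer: 73769359/4339374 ≈ 17.000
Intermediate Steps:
y(Q, z) = 1
j = 1/4339374 ≈ 2.3045e-7
a(W) = -17 (a(W) = 17/((-1*1)) = 17/(-1) = 17*(-1) = -17)
j - a(-149) = 1/4339374 - 1*(-17) = 1/4339374 + 17 = 73769359/4339374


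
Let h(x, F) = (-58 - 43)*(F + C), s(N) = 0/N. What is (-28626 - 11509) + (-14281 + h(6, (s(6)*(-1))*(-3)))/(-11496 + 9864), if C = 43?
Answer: -682101/17 ≈ -40124.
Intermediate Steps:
s(N) = 0
h(x, F) = -4343 - 101*F (h(x, F) = (-58 - 43)*(F + 43) = -101*(43 + F) = -4343 - 101*F)
(-28626 - 11509) + (-14281 + h(6, (s(6)*(-1))*(-3)))/(-11496 + 9864) = (-28626 - 11509) + (-14281 + (-4343 - 101*0*(-1)*(-3)))/(-11496 + 9864) = -40135 + (-14281 + (-4343 - 0*(-3)))/(-1632) = -40135 + (-14281 + (-4343 - 101*0))*(-1/1632) = -40135 + (-14281 + (-4343 + 0))*(-1/1632) = -40135 + (-14281 - 4343)*(-1/1632) = -40135 - 18624*(-1/1632) = -40135 + 194/17 = -682101/17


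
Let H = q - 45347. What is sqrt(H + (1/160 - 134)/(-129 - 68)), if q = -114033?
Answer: I*sqrt(9896563237170)/7880 ≈ 399.22*I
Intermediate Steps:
H = -159380 (H = -114033 - 45347 = -159380)
sqrt(H + (1/160 - 134)/(-129 - 68)) = sqrt(-159380 + (1/160 - 134)/(-129 - 68)) = sqrt(-159380 + (1/160 - 134)/(-197)) = sqrt(-159380 - 1/197*(-21439/160)) = sqrt(-159380 + 21439/31520) = sqrt(-5023636161/31520) = I*sqrt(9896563237170)/7880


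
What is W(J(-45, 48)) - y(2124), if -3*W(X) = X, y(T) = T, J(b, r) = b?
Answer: -2109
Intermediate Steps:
W(X) = -X/3
W(J(-45, 48)) - y(2124) = -1/3*(-45) - 1*2124 = 15 - 2124 = -2109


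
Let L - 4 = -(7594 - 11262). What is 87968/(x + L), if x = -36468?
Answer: -21992/8199 ≈ -2.6823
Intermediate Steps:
L = 3672 (L = 4 - (7594 - 11262) = 4 - 1*(-3668) = 4 + 3668 = 3672)
87968/(x + L) = 87968/(-36468 + 3672) = 87968/(-32796) = 87968*(-1/32796) = -21992/8199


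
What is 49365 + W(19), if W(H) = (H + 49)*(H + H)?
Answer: 51949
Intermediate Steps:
W(H) = 2*H*(49 + H) (W(H) = (49 + H)*(2*H) = 2*H*(49 + H))
49365 + W(19) = 49365 + 2*19*(49 + 19) = 49365 + 2*19*68 = 49365 + 2584 = 51949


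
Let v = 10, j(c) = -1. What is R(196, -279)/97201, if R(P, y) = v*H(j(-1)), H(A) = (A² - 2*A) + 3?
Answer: 60/97201 ≈ 0.00061728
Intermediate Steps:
H(A) = 3 + A² - 2*A
R(P, y) = 60 (R(P, y) = 10*(3 + (-1)² - 2*(-1)) = 10*(3 + 1 + 2) = 10*6 = 60)
R(196, -279)/97201 = 60/97201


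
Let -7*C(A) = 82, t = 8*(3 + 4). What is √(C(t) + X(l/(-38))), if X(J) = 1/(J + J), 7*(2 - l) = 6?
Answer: 23*I*√42/28 ≈ 5.3235*I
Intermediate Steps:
l = 8/7 (l = 2 - ⅐*6 = 2 - 6/7 = 8/7 ≈ 1.1429)
t = 56 (t = 8*7 = 56)
X(J) = 1/(2*J)
C(A) = -82/7 (C(A) = -⅐*82 = -82/7)
√(C(t) + X(l/(-38))) = √(-82/7 + 1/(2*(((8/7)/(-38))))) = √(-82/7 + 1/(2*(((8/7)*(-1/38))))) = √(-82/7 + 1/(2*(-4/133))) = √(-82/7 + (½)*(-133/4)) = √(-82/7 - 133/8) = √(-1587/56) = 23*I*√42/28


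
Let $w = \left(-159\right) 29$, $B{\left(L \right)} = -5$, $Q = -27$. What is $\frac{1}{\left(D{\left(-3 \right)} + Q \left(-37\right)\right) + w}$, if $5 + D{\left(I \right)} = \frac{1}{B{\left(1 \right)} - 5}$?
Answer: $- \frac{10}{36171} \approx -0.00027646$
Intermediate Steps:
$D{\left(I \right)} = - \frac{51}{10}$ ($D{\left(I \right)} = -5 + \frac{1}{-5 - 5} = -5 + \frac{1}{-10} = -5 - \frac{1}{10} = - \frac{51}{10}$)
$w = -4611$
$\frac{1}{\left(D{\left(-3 \right)} + Q \left(-37\right)\right) + w} = \frac{1}{\left(- \frac{51}{10} - -999\right) - 4611} = \frac{1}{\left(- \frac{51}{10} + 999\right) - 4611} = \frac{1}{\frac{9939}{10} - 4611} = \frac{1}{- \frac{36171}{10}} = - \frac{10}{36171}$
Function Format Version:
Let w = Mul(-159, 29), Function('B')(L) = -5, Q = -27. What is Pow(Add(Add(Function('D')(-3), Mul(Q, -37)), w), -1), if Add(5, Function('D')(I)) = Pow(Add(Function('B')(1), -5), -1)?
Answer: Rational(-10, 36171) ≈ -0.00027646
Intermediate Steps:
Function('D')(I) = Rational(-51, 10) (Function('D')(I) = Add(-5, Pow(Add(-5, -5), -1)) = Add(-5, Pow(-10, -1)) = Add(-5, Rational(-1, 10)) = Rational(-51, 10))
w = -4611
Pow(Add(Add(Function('D')(-3), Mul(Q, -37)), w), -1) = Pow(Add(Add(Rational(-51, 10), Mul(-27, -37)), -4611), -1) = Pow(Add(Add(Rational(-51, 10), 999), -4611), -1) = Pow(Add(Rational(9939, 10), -4611), -1) = Pow(Rational(-36171, 10), -1) = Rational(-10, 36171)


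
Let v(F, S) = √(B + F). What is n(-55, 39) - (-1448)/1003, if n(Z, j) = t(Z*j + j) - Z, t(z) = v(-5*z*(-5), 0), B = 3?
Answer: 56613/1003 + I*√52647 ≈ 56.444 + 229.45*I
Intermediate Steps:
v(F, S) = √(3 + F)
t(z) = √(3 + 25*z) (t(z) = √(3 - 5*z*(-5)) = √(3 + 25*z))
n(Z, j) = √(3 + 25*j + 25*Z*j) - Z (n(Z, j) = √(3 + 25*(Z*j + j)) - Z = √(3 + 25*(j + Z*j)) - Z = √(3 + (25*j + 25*Z*j)) - Z = √(3 + 25*j + 25*Z*j) - Z)
n(-55, 39) - (-1448)/1003 = (√(3 + 25*39*(1 - 55)) - 1*(-55)) - (-1448)/1003 = (√(3 + 25*39*(-54)) + 55) - (-1448)/1003 = (√(3 - 52650) + 55) - 1*(-1448/1003) = (√(-52647) + 55) + 1448/1003 = (I*√52647 + 55) + 1448/1003 = (55 + I*√52647) + 1448/1003 = 56613/1003 + I*√52647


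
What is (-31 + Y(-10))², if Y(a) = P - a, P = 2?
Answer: 361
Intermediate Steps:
Y(a) = 2 - a
(-31 + Y(-10))² = (-31 + (2 - 1*(-10)))² = (-31 + (2 + 10))² = (-31 + 12)² = (-19)² = 361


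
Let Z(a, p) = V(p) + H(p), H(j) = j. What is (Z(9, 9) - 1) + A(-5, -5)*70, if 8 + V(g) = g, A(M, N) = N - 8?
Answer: -901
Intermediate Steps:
A(M, N) = -8 + N
V(g) = -8 + g
Z(a, p) = -8 + 2*p (Z(a, p) = (-8 + p) + p = -8 + 2*p)
(Z(9, 9) - 1) + A(-5, -5)*70 = ((-8 + 2*9) - 1) + (-8 - 5)*70 = ((-8 + 18) - 1) - 13*70 = (10 - 1) - 910 = 9 - 910 = -901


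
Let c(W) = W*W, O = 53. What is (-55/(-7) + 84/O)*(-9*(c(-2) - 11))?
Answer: 31527/53 ≈ 594.85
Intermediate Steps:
c(W) = W²
(-55/(-7) + 84/O)*(-9*(c(-2) - 11)) = (-55/(-7) + 84/53)*(-9*((-2)² - 11)) = (-55*(-⅐) + 84*(1/53))*(-9*(4 - 11)) = (55/7 + 84/53)*(-9*(-7)) = (3503/371)*63 = 31527/53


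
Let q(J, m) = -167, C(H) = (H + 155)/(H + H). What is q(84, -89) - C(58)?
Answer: -19585/116 ≈ -168.84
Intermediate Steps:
C(H) = (155 + H)/(2*H) (C(H) = (155 + H)/((2*H)) = (155 + H)*(1/(2*H)) = (155 + H)/(2*H))
q(84, -89) - C(58) = -167 - (155 + 58)/(2*58) = -167 - 213/(2*58) = -167 - 1*213/116 = -167 - 213/116 = -19585/116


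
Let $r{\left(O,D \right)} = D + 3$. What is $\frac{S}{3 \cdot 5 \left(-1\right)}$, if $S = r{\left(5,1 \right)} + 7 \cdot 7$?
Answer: $- \frac{53}{15} \approx -3.5333$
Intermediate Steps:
$r{\left(O,D \right)} = 3 + D$
$S = 53$ ($S = \left(3 + 1\right) + 7 \cdot 7 = 4 + 49 = 53$)
$\frac{S}{3 \cdot 5 \left(-1\right)} = \frac{53}{3 \cdot 5 \left(-1\right)} = \frac{53}{15 \left(-1\right)} = \frac{53}{-15} = 53 \left(- \frac{1}{15}\right) = - \frac{53}{15}$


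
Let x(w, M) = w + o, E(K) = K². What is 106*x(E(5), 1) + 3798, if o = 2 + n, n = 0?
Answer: 6660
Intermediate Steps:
o = 2 (o = 2 + 0 = 2)
x(w, M) = 2 + w (x(w, M) = w + 2 = 2 + w)
106*x(E(5), 1) + 3798 = 106*(2 + 5²) + 3798 = 106*(2 + 25) + 3798 = 106*27 + 3798 = 2862 + 3798 = 6660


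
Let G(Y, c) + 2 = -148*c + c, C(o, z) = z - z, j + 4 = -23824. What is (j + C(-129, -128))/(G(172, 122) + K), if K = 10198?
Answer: 11914/3869 ≈ 3.0793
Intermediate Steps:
j = -23828 (j = -4 - 23824 = -23828)
C(o, z) = 0
G(Y, c) = -2 - 147*c (G(Y, c) = -2 + (-148*c + c) = -2 - 147*c)
(j + C(-129, -128))/(G(172, 122) + K) = (-23828 + 0)/((-2 - 147*122) + 10198) = -23828/((-2 - 17934) + 10198) = -23828/(-17936 + 10198) = -23828/(-7738) = -23828*(-1/7738) = 11914/3869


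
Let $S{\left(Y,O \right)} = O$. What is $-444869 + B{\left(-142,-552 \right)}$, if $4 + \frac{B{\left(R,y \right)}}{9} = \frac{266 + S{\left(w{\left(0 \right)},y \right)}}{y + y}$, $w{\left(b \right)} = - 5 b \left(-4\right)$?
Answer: $- \frac{81862091}{184} \approx -4.449 \cdot 10^{5}$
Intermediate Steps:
$w{\left(b \right)} = 20 b$
$B{\left(R,y \right)} = -36 + \frac{9 \left(266 + y\right)}{2 y}$ ($B{\left(R,y \right)} = -36 + 9 \frac{266 + y}{y + y} = -36 + 9 \frac{266 + y}{2 y} = -36 + \frac{9 \left(266 + y\right)}{2 y}$)
$-444869 + B{\left(-142,-552 \right)} = -444869 - \left(\frac{63}{2} - \frac{1197}{-552}\right) = -444869 + \left(- \frac{63}{2} + 1197 \left(- \frac{1}{552}\right)\right) = -444869 - \frac{6195}{184} = - \frac{81862091}{184}$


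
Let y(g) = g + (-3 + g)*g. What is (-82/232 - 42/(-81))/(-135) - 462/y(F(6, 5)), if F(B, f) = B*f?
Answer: -58267/105705 ≈ -0.55122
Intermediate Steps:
y(g) = g + g*(-3 + g)
(-82/232 - 42/(-81))/(-135) - 462/y(F(6, 5)) = (-82/232 - 42/(-81))/(-135) - 462*1/(30*(-2 + 6*5)) = (-82*1/232 - 42*(-1/81))*(-1/135) - 462*1/(30*(-2 + 30)) = (-41/116 + 14/27)*(-1/135) - 462/(30*28) = (517/3132)*(-1/135) - 462/840 = -517/422820 - 462*1/840 = -517/422820 - 11/20 = -58267/105705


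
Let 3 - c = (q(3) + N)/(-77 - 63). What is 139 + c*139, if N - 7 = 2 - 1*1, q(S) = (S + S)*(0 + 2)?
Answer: 4031/7 ≈ 575.86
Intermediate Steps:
q(S) = 4*S (q(S) = (2*S)*2 = 4*S)
N = 8 (N = 7 + (2 - 1*1) = 7 + (2 - 1) = 7 + 1 = 8)
c = 22/7 (c = 3 - (4*3 + 8)/(-77 - 63) = 3 - (12 + 8)/(-140) = 3 - 20*(-1)/140 = 3 - 1*(-⅐) = 3 + ⅐ = 22/7 ≈ 3.1429)
139 + c*139 = 139 + (22/7)*139 = 139 + 3058/7 = 4031/7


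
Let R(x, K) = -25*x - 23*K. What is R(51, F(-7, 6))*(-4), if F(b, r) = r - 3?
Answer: 5376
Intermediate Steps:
F(b, r) = -3 + r
R(51, F(-7, 6))*(-4) = (-25*51 - 23*(-3 + 6))*(-4) = (-1275 - 23*3)*(-4) = (-1275 - 69)*(-4) = -1344*(-4) = 5376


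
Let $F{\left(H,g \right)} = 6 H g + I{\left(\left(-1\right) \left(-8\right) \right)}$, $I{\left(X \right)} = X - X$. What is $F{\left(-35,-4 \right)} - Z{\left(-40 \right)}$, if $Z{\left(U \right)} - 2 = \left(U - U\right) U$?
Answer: $838$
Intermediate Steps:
$I{\left(X \right)} = 0$
$F{\left(H,g \right)} = 6 H g$ ($F{\left(H,g \right)} = 6 H g + 0 = 6 H g$)
$Z{\left(U \right)} = 2$ ($Z{\left(U \right)} = 2 + \left(U - U\right) U = 2 + 0 U = 2 + 0 = 2$)
$F{\left(-35,-4 \right)} - Z{\left(-40 \right)} = 6 \left(-35\right) \left(-4\right) - 2 = 840 - 2 = 838$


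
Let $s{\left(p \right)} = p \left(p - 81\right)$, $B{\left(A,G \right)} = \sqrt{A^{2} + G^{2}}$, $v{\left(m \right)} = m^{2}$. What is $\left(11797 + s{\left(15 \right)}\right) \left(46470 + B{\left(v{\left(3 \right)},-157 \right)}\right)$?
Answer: $502201290 + 10807 \sqrt{24730} \approx 5.039 \cdot 10^{8}$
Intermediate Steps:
$s{\left(p \right)} = p \left(-81 + p\right)$
$\left(11797 + s{\left(15 \right)}\right) \left(46470 + B{\left(v{\left(3 \right)},-157 \right)}\right) = \left(11797 + 15 \left(-81 + 15\right)\right) \left(46470 + \sqrt{\left(3^{2}\right)^{2} + \left(-157\right)^{2}}\right) = \left(11797 + 15 \left(-66\right)\right) \left(46470 + \sqrt{9^{2} + 24649}\right) = \left(11797 - 990\right) \left(46470 + \sqrt{81 + 24649}\right) = 10807 \left(46470 + \sqrt{24730}\right) = 502201290 + 10807 \sqrt{24730}$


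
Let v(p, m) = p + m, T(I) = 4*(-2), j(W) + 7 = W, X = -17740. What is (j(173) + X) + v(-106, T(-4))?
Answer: -17688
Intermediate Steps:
j(W) = -7 + W
T(I) = -8
v(p, m) = m + p
(j(173) + X) + v(-106, T(-4)) = ((-7 + 173) - 17740) + (-8 - 106) = (166 - 17740) - 114 = -17574 - 114 = -17688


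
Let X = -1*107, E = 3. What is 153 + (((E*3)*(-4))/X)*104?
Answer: 20115/107 ≈ 187.99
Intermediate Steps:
X = -107
153 + (((E*3)*(-4))/X)*104 = 153 + (((3*3)*(-4))/(-107))*104 = 153 + ((9*(-4))*(-1/107))*104 = 153 - 36*(-1/107)*104 = 153 + (36/107)*104 = 153 + 3744/107 = 20115/107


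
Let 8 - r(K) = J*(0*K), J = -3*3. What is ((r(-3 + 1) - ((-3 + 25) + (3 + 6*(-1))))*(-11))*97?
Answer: 11737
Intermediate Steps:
J = -9
r(K) = 8 (r(K) = 8 - (-9)*0*K = 8 - (-9)*0 = 8 - 1*0 = 8 + 0 = 8)
((r(-3 + 1) - ((-3 + 25) + (3 + 6*(-1))))*(-11))*97 = ((8 - ((-3 + 25) + (3 + 6*(-1))))*(-11))*97 = ((8 - (22 + (3 - 6)))*(-11))*97 = ((8 - (22 - 3))*(-11))*97 = ((8 - 1*19)*(-11))*97 = ((8 - 19)*(-11))*97 = -11*(-11)*97 = 121*97 = 11737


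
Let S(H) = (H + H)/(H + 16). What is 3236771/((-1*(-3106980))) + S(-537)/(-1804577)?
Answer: 3043158966055187/2921134801326660 ≈ 1.0418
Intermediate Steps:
S(H) = 2*H/(16 + H) (S(H) = (2*H)/(16 + H) = 2*H/(16 + H))
3236771/((-1*(-3106980))) + S(-537)/(-1804577) = 3236771/((-1*(-3106980))) + (2*(-537)/(16 - 537))/(-1804577) = 3236771/3106980 + (2*(-537)/(-521))*(-1/1804577) = 3236771*(1/3106980) + (2*(-537)*(-1/521))*(-1/1804577) = 3236771/3106980 + (1074/521)*(-1/1804577) = 3236771/3106980 - 1074/940184617 = 3043158966055187/2921134801326660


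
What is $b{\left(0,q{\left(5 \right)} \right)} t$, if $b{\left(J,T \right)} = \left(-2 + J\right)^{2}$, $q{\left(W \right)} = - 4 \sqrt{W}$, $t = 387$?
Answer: $1548$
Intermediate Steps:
$b{\left(0,q{\left(5 \right)} \right)} t = \left(-2 + 0\right)^{2} \cdot 387 = \left(-2\right)^{2} \cdot 387 = 4 \cdot 387 = 1548$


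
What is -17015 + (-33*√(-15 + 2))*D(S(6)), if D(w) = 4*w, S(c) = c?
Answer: -17015 - 792*I*√13 ≈ -17015.0 - 2855.6*I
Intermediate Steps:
-17015 + (-33*√(-15 + 2))*D(S(6)) = -17015 + (-33*√(-15 + 2))*(4*6) = -17015 - 33*I*√13*24 = -17015 - 792*I*√13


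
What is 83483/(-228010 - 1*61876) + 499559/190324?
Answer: 64463170891/27586131532 ≈ 2.3368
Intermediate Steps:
83483/(-228010 - 1*61876) + 499559/190324 = 83483/(-228010 - 61876) + 499559*(1/190324) = 83483/(-289886) + 499559/190324 = 83483*(-1/289886) + 499559/190324 = -83483/289886 + 499559/190324 = 64463170891/27586131532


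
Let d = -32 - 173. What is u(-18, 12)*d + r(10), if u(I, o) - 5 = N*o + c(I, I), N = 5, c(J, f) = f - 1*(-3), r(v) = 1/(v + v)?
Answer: -204999/20 ≈ -10250.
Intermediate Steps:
r(v) = 1/(2*v)
c(J, f) = 3 + f (c(J, f) = f + 3 = 3 + f)
d = -205
u(I, o) = 8 + I + 5*o (u(I, o) = 5 + (5*o + (3 + I)) = 5 + (3 + I + 5*o) = 8 + I + 5*o)
u(-18, 12)*d + r(10) = (8 - 18 + 5*12)*(-205) + (1/2)/10 = (8 - 18 + 60)*(-205) + (1/2)*(1/10) = 50*(-205) + 1/20 = -10250 + 1/20 = -204999/20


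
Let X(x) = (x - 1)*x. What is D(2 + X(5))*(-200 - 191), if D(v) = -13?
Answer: 5083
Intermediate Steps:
X(x) = x*(-1 + x) (X(x) = (-1 + x)*x = x*(-1 + x))
D(2 + X(5))*(-200 - 191) = -13*(-200 - 191) = -13*(-391) = 5083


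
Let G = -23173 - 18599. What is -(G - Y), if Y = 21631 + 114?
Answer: 63517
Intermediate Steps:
G = -41772
Y = 21745
-(G - Y) = -(-41772 - 1*21745) = -(-41772 - 21745) = -1*(-63517) = 63517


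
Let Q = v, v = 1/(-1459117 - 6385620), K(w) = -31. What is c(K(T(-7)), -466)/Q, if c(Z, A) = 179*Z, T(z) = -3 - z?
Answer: 43530445613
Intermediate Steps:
v = -1/7844737 (v = 1/(-7844737) = -1/7844737 ≈ -1.2747e-7)
Q = -1/7844737 ≈ -1.2747e-7
c(K(T(-7)), -466)/Q = (179*(-31))/(-1/7844737) = -5549*(-7844737) = 43530445613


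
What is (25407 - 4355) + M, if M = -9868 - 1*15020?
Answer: -3836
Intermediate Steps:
M = -24888 (M = -9868 - 15020 = -24888)
(25407 - 4355) + M = (25407 - 4355) - 24888 = 21052 - 24888 = -3836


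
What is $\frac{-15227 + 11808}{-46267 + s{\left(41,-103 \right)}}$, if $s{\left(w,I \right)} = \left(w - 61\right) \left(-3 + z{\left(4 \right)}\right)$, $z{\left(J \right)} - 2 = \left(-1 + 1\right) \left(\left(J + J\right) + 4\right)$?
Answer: $\frac{3419}{46247} \approx 0.073929$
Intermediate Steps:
$z{\left(J \right)} = 2$ ($z{\left(J \right)} = 2 + \left(-1 + 1\right) \left(\left(J + J\right) + 4\right) = 2 + 0 \left(2 J + 4\right) = 2 + 0 \left(4 + 2 J\right) = 2 + 0 = 2$)
$s{\left(w,I \right)} = 61 - w$ ($s{\left(w,I \right)} = \left(w - 61\right) \left(-3 + 2\right) = \left(-61 + w\right) \left(-1\right) = 61 - w$)
$\frac{-15227 + 11808}{-46267 + s{\left(41,-103 \right)}} = \frac{-15227 + 11808}{-46267 + \left(61 - 41\right)} = - \frac{3419}{-46267 + \left(61 - 41\right)} = - \frac{3419}{-46267 + 20} = - \frac{3419}{-46247} = \left(-3419\right) \left(- \frac{1}{46247}\right) = \frac{3419}{46247}$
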